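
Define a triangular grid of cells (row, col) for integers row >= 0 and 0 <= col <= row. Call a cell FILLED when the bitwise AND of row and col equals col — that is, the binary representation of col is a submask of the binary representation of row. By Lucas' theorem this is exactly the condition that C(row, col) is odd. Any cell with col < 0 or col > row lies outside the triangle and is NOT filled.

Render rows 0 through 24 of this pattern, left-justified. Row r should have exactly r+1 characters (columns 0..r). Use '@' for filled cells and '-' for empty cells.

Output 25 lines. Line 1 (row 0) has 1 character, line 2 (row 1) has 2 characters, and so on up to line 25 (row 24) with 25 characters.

r0=0: @
r1=1: @@
r2=10: @-@
r3=11: @@@@
r4=100: @---@
r5=101: @@--@@
r6=110: @-@-@-@
r7=111: @@@@@@@@
r8=1000: @-------@
r9=1001: @@------@@
r10=1010: @-@-----@-@
r11=1011: @@@@----@@@@
r12=1100: @---@---@---@
r13=1101: @@--@@--@@--@@
r14=1110: @-@-@-@-@-@-@-@
r15=1111: @@@@@@@@@@@@@@@@
r16=10000: @---------------@
r17=10001: @@--------------@@
r18=10010: @-@-------------@-@
r19=10011: @@@@------------@@@@
r20=10100: @---@-----------@---@
r21=10101: @@--@@----------@@--@@
r22=10110: @-@-@-@---------@-@-@-@
r23=10111: @@@@@@@@--------@@@@@@@@
r24=11000: @-------@-------@-------@

Answer: @
@@
@-@
@@@@
@---@
@@--@@
@-@-@-@
@@@@@@@@
@-------@
@@------@@
@-@-----@-@
@@@@----@@@@
@---@---@---@
@@--@@--@@--@@
@-@-@-@-@-@-@-@
@@@@@@@@@@@@@@@@
@---------------@
@@--------------@@
@-@-------------@-@
@@@@------------@@@@
@---@-----------@---@
@@--@@----------@@--@@
@-@-@-@---------@-@-@-@
@@@@@@@@--------@@@@@@@@
@-------@-------@-------@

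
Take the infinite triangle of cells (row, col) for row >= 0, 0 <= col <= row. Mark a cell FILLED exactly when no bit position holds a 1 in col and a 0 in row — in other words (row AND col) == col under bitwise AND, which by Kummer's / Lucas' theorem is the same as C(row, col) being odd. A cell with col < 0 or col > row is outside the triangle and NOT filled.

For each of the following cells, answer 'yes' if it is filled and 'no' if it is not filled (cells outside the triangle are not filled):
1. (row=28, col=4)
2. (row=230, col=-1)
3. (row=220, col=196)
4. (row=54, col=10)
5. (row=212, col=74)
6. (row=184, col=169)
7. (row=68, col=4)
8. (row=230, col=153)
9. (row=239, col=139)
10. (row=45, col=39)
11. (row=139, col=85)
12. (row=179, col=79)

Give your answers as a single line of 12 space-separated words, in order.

Answer: yes no yes no no no yes no yes no no no

Derivation:
(28,4): row=0b11100, col=0b100, row AND col = 0b100 = 4; 4 == 4 -> filled
(230,-1): col outside [0, 230] -> not filled
(220,196): row=0b11011100, col=0b11000100, row AND col = 0b11000100 = 196; 196 == 196 -> filled
(54,10): row=0b110110, col=0b1010, row AND col = 0b10 = 2; 2 != 10 -> empty
(212,74): row=0b11010100, col=0b1001010, row AND col = 0b1000000 = 64; 64 != 74 -> empty
(184,169): row=0b10111000, col=0b10101001, row AND col = 0b10101000 = 168; 168 != 169 -> empty
(68,4): row=0b1000100, col=0b100, row AND col = 0b100 = 4; 4 == 4 -> filled
(230,153): row=0b11100110, col=0b10011001, row AND col = 0b10000000 = 128; 128 != 153 -> empty
(239,139): row=0b11101111, col=0b10001011, row AND col = 0b10001011 = 139; 139 == 139 -> filled
(45,39): row=0b101101, col=0b100111, row AND col = 0b100101 = 37; 37 != 39 -> empty
(139,85): row=0b10001011, col=0b1010101, row AND col = 0b1 = 1; 1 != 85 -> empty
(179,79): row=0b10110011, col=0b1001111, row AND col = 0b11 = 3; 3 != 79 -> empty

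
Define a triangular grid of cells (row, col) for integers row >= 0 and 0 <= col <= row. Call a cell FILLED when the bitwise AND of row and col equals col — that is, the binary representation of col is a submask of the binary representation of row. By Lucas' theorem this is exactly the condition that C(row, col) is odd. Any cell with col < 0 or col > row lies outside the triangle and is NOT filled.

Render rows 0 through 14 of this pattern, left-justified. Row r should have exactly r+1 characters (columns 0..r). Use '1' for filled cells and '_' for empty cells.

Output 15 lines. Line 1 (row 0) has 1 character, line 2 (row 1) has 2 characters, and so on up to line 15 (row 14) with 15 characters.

r0=0: 1
r1=1: 11
r2=10: 1_1
r3=11: 1111
r4=100: 1___1
r5=101: 11__11
r6=110: 1_1_1_1
r7=111: 11111111
r8=1000: 1_______1
r9=1001: 11______11
r10=1010: 1_1_____1_1
r11=1011: 1111____1111
r12=1100: 1___1___1___1
r13=1101: 11__11__11__11
r14=1110: 1_1_1_1_1_1_1_1

Answer: 1
11
1_1
1111
1___1
11__11
1_1_1_1
11111111
1_______1
11______11
1_1_____1_1
1111____1111
1___1___1___1
11__11__11__11
1_1_1_1_1_1_1_1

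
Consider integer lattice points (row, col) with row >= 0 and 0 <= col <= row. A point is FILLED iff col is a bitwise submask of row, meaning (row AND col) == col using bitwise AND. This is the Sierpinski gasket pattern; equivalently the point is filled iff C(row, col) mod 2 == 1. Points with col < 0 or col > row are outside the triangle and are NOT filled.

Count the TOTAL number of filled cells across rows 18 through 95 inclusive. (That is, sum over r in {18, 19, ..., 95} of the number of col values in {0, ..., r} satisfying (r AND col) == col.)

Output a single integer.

r18=10010 pc2: +4 =4
r19=10011 pc3: +8 =12
r20=10100 pc2: +4 =16
r21=10101 pc3: +8 =24
r22=10110 pc3: +8 =32
r23=10111 pc4: +16 =48
r24=11000 pc2: +4 =52
r25=11001 pc3: +8 =60
r26=11010 pc3: +8 =68
r27=11011 pc4: +16 =84
r28=11100 pc3: +8 =92
r29=11101 pc4: +16 =108
r30=11110 pc4: +16 =124
r31=11111 pc5: +32 =156
r32=100000 pc1: +2 =158
r33=100001 pc2: +4 =162
r34=100010 pc2: +4 =166
r35=100011 pc3: +8 =174
r36=100100 pc2: +4 =178
r37=100101 pc3: +8 =186
r38=100110 pc3: +8 =194
r39=100111 pc4: +16 =210
r40=101000 pc2: +4 =214
r41=101001 pc3: +8 =222
r42=101010 pc3: +8 =230
r43=101011 pc4: +16 =246
r44=101100 pc3: +8 =254
r45=101101 pc4: +16 =270
r46=101110 pc4: +16 =286
r47=101111 pc5: +32 =318
r48=110000 pc2: +4 =322
r49=110001 pc3: +8 =330
r50=110010 pc3: +8 =338
r51=110011 pc4: +16 =354
r52=110100 pc3: +8 =362
r53=110101 pc4: +16 =378
r54=110110 pc4: +16 =394
r55=110111 pc5: +32 =426
r56=111000 pc3: +8 =434
r57=111001 pc4: +16 =450
r58=111010 pc4: +16 =466
r59=111011 pc5: +32 =498
r60=111100 pc4: +16 =514
r61=111101 pc5: +32 =546
r62=111110 pc5: +32 =578
r63=111111 pc6: +64 =642
r64=1000000 pc1: +2 =644
r65=1000001 pc2: +4 =648
r66=1000010 pc2: +4 =652
r67=1000011 pc3: +8 =660
r68=1000100 pc2: +4 =664
r69=1000101 pc3: +8 =672
r70=1000110 pc3: +8 =680
r71=1000111 pc4: +16 =696
r72=1001000 pc2: +4 =700
r73=1001001 pc3: +8 =708
r74=1001010 pc3: +8 =716
r75=1001011 pc4: +16 =732
r76=1001100 pc3: +8 =740
r77=1001101 pc4: +16 =756
r78=1001110 pc4: +16 =772
r79=1001111 pc5: +32 =804
r80=1010000 pc2: +4 =808
r81=1010001 pc3: +8 =816
r82=1010010 pc3: +8 =824
r83=1010011 pc4: +16 =840
r84=1010100 pc3: +8 =848
r85=1010101 pc4: +16 =864
r86=1010110 pc4: +16 =880
r87=1010111 pc5: +32 =912
r88=1011000 pc3: +8 =920
r89=1011001 pc4: +16 =936
r90=1011010 pc4: +16 =952
r91=1011011 pc5: +32 =984
r92=1011100 pc4: +16 =1000
r93=1011101 pc5: +32 =1032
r94=1011110 pc5: +32 =1064
r95=1011111 pc6: +64 =1128

Answer: 1128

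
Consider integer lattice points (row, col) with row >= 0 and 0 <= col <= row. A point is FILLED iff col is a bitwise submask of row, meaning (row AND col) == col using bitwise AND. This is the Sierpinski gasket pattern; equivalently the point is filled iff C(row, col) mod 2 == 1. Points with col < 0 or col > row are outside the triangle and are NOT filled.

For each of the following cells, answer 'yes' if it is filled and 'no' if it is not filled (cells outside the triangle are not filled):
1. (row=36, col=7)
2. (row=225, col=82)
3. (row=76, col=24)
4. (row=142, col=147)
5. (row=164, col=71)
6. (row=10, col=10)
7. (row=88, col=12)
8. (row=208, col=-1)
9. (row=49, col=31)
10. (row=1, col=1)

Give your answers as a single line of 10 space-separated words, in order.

(36,7): row=0b100100, col=0b111, row AND col = 0b100 = 4; 4 != 7 -> empty
(225,82): row=0b11100001, col=0b1010010, row AND col = 0b1000000 = 64; 64 != 82 -> empty
(76,24): row=0b1001100, col=0b11000, row AND col = 0b1000 = 8; 8 != 24 -> empty
(142,147): col outside [0, 142] -> not filled
(164,71): row=0b10100100, col=0b1000111, row AND col = 0b100 = 4; 4 != 71 -> empty
(10,10): row=0b1010, col=0b1010, row AND col = 0b1010 = 10; 10 == 10 -> filled
(88,12): row=0b1011000, col=0b1100, row AND col = 0b1000 = 8; 8 != 12 -> empty
(208,-1): col outside [0, 208] -> not filled
(49,31): row=0b110001, col=0b11111, row AND col = 0b10001 = 17; 17 != 31 -> empty
(1,1): row=0b1, col=0b1, row AND col = 0b1 = 1; 1 == 1 -> filled

Answer: no no no no no yes no no no yes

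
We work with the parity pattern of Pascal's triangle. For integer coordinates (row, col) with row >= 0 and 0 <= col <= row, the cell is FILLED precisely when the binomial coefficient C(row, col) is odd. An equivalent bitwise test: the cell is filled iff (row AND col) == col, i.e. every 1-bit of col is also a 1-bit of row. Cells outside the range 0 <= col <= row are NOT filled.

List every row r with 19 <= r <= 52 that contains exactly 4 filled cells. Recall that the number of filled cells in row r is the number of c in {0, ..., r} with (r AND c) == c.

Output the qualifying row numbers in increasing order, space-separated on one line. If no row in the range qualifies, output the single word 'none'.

Row r has 2^popcount(r) filled cells, so we need popcount(r) = log2(4) = 2.
Scan r = 19..52 and keep those with exactly 2 one-bits:
r=19=10011 popcount=3 -> skip
r=20=10100 popcount=2 -> KEEP
r=21=10101 popcount=3 -> skip
r=22=10110 popcount=3 -> skip
r=23=10111 popcount=4 -> skip
r=24=11000 popcount=2 -> KEEP
r=25=11001 popcount=3 -> skip
r=26=11010 popcount=3 -> skip
r=27=11011 popcount=4 -> skip
r=28=11100 popcount=3 -> skip
r=29=11101 popcount=4 -> skip
r=30=11110 popcount=4 -> skip
r=31=11111 popcount=5 -> skip
r=32=100000 popcount=1 -> skip
r=33=100001 popcount=2 -> KEEP
r=34=100010 popcount=2 -> KEEP
r=35=100011 popcount=3 -> skip
r=36=100100 popcount=2 -> KEEP
r=37=100101 popcount=3 -> skip
r=38=100110 popcount=3 -> skip
r=39=100111 popcount=4 -> skip
r=40=101000 popcount=2 -> KEEP
r=41=101001 popcount=3 -> skip
r=42=101010 popcount=3 -> skip
r=43=101011 popcount=4 -> skip
r=44=101100 popcount=3 -> skip
r=45=101101 popcount=4 -> skip
r=46=101110 popcount=4 -> skip
r=47=101111 popcount=5 -> skip
r=48=110000 popcount=2 -> KEEP
r=49=110001 popcount=3 -> skip
r=50=110010 popcount=3 -> skip
r=51=110011 popcount=4 -> skip
r=52=110100 popcount=3 -> skip
Kept rows: 20 24 33 34 36 40 48

Answer: 20 24 33 34 36 40 48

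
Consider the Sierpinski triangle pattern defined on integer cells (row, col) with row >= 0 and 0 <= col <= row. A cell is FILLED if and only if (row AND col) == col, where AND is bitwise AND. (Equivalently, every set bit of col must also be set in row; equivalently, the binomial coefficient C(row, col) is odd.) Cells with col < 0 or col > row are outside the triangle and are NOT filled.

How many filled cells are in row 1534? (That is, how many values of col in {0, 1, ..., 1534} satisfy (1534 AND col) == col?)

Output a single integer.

1534 in binary = 10111111110
popcount(1534) = number of 1-bits in 10111111110 = 9
A col c satisfies (1534 AND c) == c iff every set bit of c is also set in 1534; each of the 9 set bits of 1534 can independently be on or off in c.
count = 2^9 = 512

Answer: 512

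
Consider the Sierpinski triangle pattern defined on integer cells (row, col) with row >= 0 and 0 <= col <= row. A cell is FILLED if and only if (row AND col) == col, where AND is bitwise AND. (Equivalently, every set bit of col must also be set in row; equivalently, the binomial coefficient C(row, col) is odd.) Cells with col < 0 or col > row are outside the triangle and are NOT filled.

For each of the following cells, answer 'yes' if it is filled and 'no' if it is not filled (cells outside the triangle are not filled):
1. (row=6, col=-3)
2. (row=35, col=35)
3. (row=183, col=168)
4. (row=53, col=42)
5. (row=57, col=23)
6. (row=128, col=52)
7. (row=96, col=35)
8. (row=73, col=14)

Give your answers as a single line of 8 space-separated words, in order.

(6,-3): col outside [0, 6] -> not filled
(35,35): row=0b100011, col=0b100011, row AND col = 0b100011 = 35; 35 == 35 -> filled
(183,168): row=0b10110111, col=0b10101000, row AND col = 0b10100000 = 160; 160 != 168 -> empty
(53,42): row=0b110101, col=0b101010, row AND col = 0b100000 = 32; 32 != 42 -> empty
(57,23): row=0b111001, col=0b10111, row AND col = 0b10001 = 17; 17 != 23 -> empty
(128,52): row=0b10000000, col=0b110100, row AND col = 0b0 = 0; 0 != 52 -> empty
(96,35): row=0b1100000, col=0b100011, row AND col = 0b100000 = 32; 32 != 35 -> empty
(73,14): row=0b1001001, col=0b1110, row AND col = 0b1000 = 8; 8 != 14 -> empty

Answer: no yes no no no no no no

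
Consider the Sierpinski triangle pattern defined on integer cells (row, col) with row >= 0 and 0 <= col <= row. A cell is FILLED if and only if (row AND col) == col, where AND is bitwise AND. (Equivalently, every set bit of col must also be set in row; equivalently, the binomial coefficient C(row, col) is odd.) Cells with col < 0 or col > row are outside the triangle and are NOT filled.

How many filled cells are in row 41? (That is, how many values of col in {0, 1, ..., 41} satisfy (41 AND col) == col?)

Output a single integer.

Answer: 8

Derivation:
41 in binary = 101001
popcount(41) = number of 1-bits in 101001 = 3
A col c satisfies (41 AND c) == c iff every set bit of c is also set in 41; each of the 3 set bits of 41 can independently be on or off in c.
count = 2^3 = 8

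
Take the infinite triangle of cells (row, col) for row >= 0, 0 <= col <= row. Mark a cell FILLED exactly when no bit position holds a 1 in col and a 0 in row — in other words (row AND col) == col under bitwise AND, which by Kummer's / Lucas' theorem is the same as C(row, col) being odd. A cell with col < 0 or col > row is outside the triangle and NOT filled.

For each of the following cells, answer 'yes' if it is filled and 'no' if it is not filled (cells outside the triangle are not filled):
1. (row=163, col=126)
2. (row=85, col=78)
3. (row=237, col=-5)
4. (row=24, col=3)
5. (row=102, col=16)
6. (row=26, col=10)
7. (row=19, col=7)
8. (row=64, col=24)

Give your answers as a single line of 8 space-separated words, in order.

Answer: no no no no no yes no no

Derivation:
(163,126): row=0b10100011, col=0b1111110, row AND col = 0b100010 = 34; 34 != 126 -> empty
(85,78): row=0b1010101, col=0b1001110, row AND col = 0b1000100 = 68; 68 != 78 -> empty
(237,-5): col outside [0, 237] -> not filled
(24,3): row=0b11000, col=0b11, row AND col = 0b0 = 0; 0 != 3 -> empty
(102,16): row=0b1100110, col=0b10000, row AND col = 0b0 = 0; 0 != 16 -> empty
(26,10): row=0b11010, col=0b1010, row AND col = 0b1010 = 10; 10 == 10 -> filled
(19,7): row=0b10011, col=0b111, row AND col = 0b11 = 3; 3 != 7 -> empty
(64,24): row=0b1000000, col=0b11000, row AND col = 0b0 = 0; 0 != 24 -> empty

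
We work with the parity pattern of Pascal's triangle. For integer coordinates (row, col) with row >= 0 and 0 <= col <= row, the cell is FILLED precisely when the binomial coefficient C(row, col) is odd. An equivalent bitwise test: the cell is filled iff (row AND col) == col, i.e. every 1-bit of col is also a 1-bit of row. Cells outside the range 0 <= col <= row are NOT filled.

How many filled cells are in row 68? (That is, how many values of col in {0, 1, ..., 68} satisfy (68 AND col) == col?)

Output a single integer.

Answer: 4

Derivation:
68 in binary = 1000100
popcount(68) = number of 1-bits in 1000100 = 2
A col c satisfies (68 AND c) == c iff every set bit of c is also set in 68; each of the 2 set bits of 68 can independently be on or off in c.
count = 2^2 = 4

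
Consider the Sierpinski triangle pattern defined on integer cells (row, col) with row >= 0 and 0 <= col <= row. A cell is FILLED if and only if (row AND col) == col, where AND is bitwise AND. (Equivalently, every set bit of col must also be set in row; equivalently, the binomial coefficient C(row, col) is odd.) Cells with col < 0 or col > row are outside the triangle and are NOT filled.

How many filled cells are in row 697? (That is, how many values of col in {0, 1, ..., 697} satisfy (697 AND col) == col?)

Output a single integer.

Answer: 64

Derivation:
697 in binary = 1010111001
popcount(697) = number of 1-bits in 1010111001 = 6
A col c satisfies (697 AND c) == c iff every set bit of c is also set in 697; each of the 6 set bits of 697 can independently be on or off in c.
count = 2^6 = 64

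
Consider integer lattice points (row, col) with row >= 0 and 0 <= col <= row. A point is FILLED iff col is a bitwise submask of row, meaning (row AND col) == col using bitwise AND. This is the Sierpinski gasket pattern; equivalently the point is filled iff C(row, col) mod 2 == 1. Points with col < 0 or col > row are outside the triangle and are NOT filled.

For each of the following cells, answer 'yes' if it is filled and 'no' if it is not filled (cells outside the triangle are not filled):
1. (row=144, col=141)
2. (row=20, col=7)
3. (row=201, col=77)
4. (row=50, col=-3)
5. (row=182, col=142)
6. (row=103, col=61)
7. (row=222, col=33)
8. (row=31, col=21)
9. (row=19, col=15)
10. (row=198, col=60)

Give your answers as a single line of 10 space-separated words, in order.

Answer: no no no no no no no yes no no

Derivation:
(144,141): row=0b10010000, col=0b10001101, row AND col = 0b10000000 = 128; 128 != 141 -> empty
(20,7): row=0b10100, col=0b111, row AND col = 0b100 = 4; 4 != 7 -> empty
(201,77): row=0b11001001, col=0b1001101, row AND col = 0b1001001 = 73; 73 != 77 -> empty
(50,-3): col outside [0, 50] -> not filled
(182,142): row=0b10110110, col=0b10001110, row AND col = 0b10000110 = 134; 134 != 142 -> empty
(103,61): row=0b1100111, col=0b111101, row AND col = 0b100101 = 37; 37 != 61 -> empty
(222,33): row=0b11011110, col=0b100001, row AND col = 0b0 = 0; 0 != 33 -> empty
(31,21): row=0b11111, col=0b10101, row AND col = 0b10101 = 21; 21 == 21 -> filled
(19,15): row=0b10011, col=0b1111, row AND col = 0b11 = 3; 3 != 15 -> empty
(198,60): row=0b11000110, col=0b111100, row AND col = 0b100 = 4; 4 != 60 -> empty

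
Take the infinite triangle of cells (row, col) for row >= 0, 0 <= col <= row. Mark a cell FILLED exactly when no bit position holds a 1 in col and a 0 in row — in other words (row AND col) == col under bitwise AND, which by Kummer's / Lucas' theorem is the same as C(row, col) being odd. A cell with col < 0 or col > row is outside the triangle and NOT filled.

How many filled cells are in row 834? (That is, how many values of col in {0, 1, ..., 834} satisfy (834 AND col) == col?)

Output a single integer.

834 in binary = 1101000010
popcount(834) = number of 1-bits in 1101000010 = 4
A col c satisfies (834 AND c) == c iff every set bit of c is also set in 834; each of the 4 set bits of 834 can independently be on or off in c.
count = 2^4 = 16

Answer: 16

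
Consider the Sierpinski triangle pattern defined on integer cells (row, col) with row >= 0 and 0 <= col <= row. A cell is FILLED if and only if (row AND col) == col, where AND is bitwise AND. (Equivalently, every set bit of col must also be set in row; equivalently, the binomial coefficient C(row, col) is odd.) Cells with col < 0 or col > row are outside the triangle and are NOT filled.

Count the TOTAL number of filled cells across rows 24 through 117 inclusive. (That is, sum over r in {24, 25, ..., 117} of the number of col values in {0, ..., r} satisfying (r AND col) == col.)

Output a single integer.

Answer: 1524

Derivation:
r24=11000 pc2: +4 =4
r25=11001 pc3: +8 =12
r26=11010 pc3: +8 =20
r27=11011 pc4: +16 =36
r28=11100 pc3: +8 =44
r29=11101 pc4: +16 =60
r30=11110 pc4: +16 =76
r31=11111 pc5: +32 =108
r32=100000 pc1: +2 =110
r33=100001 pc2: +4 =114
r34=100010 pc2: +4 =118
r35=100011 pc3: +8 =126
r36=100100 pc2: +4 =130
r37=100101 pc3: +8 =138
r38=100110 pc3: +8 =146
r39=100111 pc4: +16 =162
r40=101000 pc2: +4 =166
r41=101001 pc3: +8 =174
r42=101010 pc3: +8 =182
r43=101011 pc4: +16 =198
r44=101100 pc3: +8 =206
r45=101101 pc4: +16 =222
r46=101110 pc4: +16 =238
r47=101111 pc5: +32 =270
r48=110000 pc2: +4 =274
r49=110001 pc3: +8 =282
r50=110010 pc3: +8 =290
r51=110011 pc4: +16 =306
r52=110100 pc3: +8 =314
r53=110101 pc4: +16 =330
r54=110110 pc4: +16 =346
r55=110111 pc5: +32 =378
r56=111000 pc3: +8 =386
r57=111001 pc4: +16 =402
r58=111010 pc4: +16 =418
r59=111011 pc5: +32 =450
r60=111100 pc4: +16 =466
r61=111101 pc5: +32 =498
r62=111110 pc5: +32 =530
r63=111111 pc6: +64 =594
r64=1000000 pc1: +2 =596
r65=1000001 pc2: +4 =600
r66=1000010 pc2: +4 =604
r67=1000011 pc3: +8 =612
r68=1000100 pc2: +4 =616
r69=1000101 pc3: +8 =624
r70=1000110 pc3: +8 =632
r71=1000111 pc4: +16 =648
r72=1001000 pc2: +4 =652
r73=1001001 pc3: +8 =660
r74=1001010 pc3: +8 =668
r75=1001011 pc4: +16 =684
r76=1001100 pc3: +8 =692
r77=1001101 pc4: +16 =708
r78=1001110 pc4: +16 =724
r79=1001111 pc5: +32 =756
r80=1010000 pc2: +4 =760
r81=1010001 pc3: +8 =768
r82=1010010 pc3: +8 =776
r83=1010011 pc4: +16 =792
r84=1010100 pc3: +8 =800
r85=1010101 pc4: +16 =816
r86=1010110 pc4: +16 =832
r87=1010111 pc5: +32 =864
r88=1011000 pc3: +8 =872
r89=1011001 pc4: +16 =888
r90=1011010 pc4: +16 =904
r91=1011011 pc5: +32 =936
r92=1011100 pc4: +16 =952
r93=1011101 pc5: +32 =984
r94=1011110 pc5: +32 =1016
r95=1011111 pc6: +64 =1080
r96=1100000 pc2: +4 =1084
r97=1100001 pc3: +8 =1092
r98=1100010 pc3: +8 =1100
r99=1100011 pc4: +16 =1116
r100=1100100 pc3: +8 =1124
r101=1100101 pc4: +16 =1140
r102=1100110 pc4: +16 =1156
r103=1100111 pc5: +32 =1188
r104=1101000 pc3: +8 =1196
r105=1101001 pc4: +16 =1212
r106=1101010 pc4: +16 =1228
r107=1101011 pc5: +32 =1260
r108=1101100 pc4: +16 =1276
r109=1101101 pc5: +32 =1308
r110=1101110 pc5: +32 =1340
r111=1101111 pc6: +64 =1404
r112=1110000 pc3: +8 =1412
r113=1110001 pc4: +16 =1428
r114=1110010 pc4: +16 =1444
r115=1110011 pc5: +32 =1476
r116=1110100 pc4: +16 =1492
r117=1110101 pc5: +32 =1524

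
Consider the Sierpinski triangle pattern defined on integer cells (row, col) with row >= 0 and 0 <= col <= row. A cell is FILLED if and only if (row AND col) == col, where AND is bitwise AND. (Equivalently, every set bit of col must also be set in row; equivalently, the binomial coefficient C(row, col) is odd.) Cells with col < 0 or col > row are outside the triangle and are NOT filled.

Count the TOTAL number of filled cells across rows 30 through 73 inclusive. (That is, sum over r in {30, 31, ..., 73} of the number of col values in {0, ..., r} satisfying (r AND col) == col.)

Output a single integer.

Answer: 600

Derivation:
r30=11110 pc4: +16 =16
r31=11111 pc5: +32 =48
r32=100000 pc1: +2 =50
r33=100001 pc2: +4 =54
r34=100010 pc2: +4 =58
r35=100011 pc3: +8 =66
r36=100100 pc2: +4 =70
r37=100101 pc3: +8 =78
r38=100110 pc3: +8 =86
r39=100111 pc4: +16 =102
r40=101000 pc2: +4 =106
r41=101001 pc3: +8 =114
r42=101010 pc3: +8 =122
r43=101011 pc4: +16 =138
r44=101100 pc3: +8 =146
r45=101101 pc4: +16 =162
r46=101110 pc4: +16 =178
r47=101111 pc5: +32 =210
r48=110000 pc2: +4 =214
r49=110001 pc3: +8 =222
r50=110010 pc3: +8 =230
r51=110011 pc4: +16 =246
r52=110100 pc3: +8 =254
r53=110101 pc4: +16 =270
r54=110110 pc4: +16 =286
r55=110111 pc5: +32 =318
r56=111000 pc3: +8 =326
r57=111001 pc4: +16 =342
r58=111010 pc4: +16 =358
r59=111011 pc5: +32 =390
r60=111100 pc4: +16 =406
r61=111101 pc5: +32 =438
r62=111110 pc5: +32 =470
r63=111111 pc6: +64 =534
r64=1000000 pc1: +2 =536
r65=1000001 pc2: +4 =540
r66=1000010 pc2: +4 =544
r67=1000011 pc3: +8 =552
r68=1000100 pc2: +4 =556
r69=1000101 pc3: +8 =564
r70=1000110 pc3: +8 =572
r71=1000111 pc4: +16 =588
r72=1001000 pc2: +4 =592
r73=1001001 pc3: +8 =600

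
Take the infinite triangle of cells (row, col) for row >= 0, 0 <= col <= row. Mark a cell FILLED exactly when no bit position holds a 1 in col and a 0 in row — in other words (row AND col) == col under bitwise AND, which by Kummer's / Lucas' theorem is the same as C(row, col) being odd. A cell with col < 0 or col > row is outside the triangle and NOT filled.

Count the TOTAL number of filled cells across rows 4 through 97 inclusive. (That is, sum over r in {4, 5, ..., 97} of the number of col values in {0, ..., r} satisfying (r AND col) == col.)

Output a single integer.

Answer: 1218

Derivation:
r4=100 pc1: +2 =2
r5=101 pc2: +4 =6
r6=110 pc2: +4 =10
r7=111 pc3: +8 =18
r8=1000 pc1: +2 =20
r9=1001 pc2: +4 =24
r10=1010 pc2: +4 =28
r11=1011 pc3: +8 =36
r12=1100 pc2: +4 =40
r13=1101 pc3: +8 =48
r14=1110 pc3: +8 =56
r15=1111 pc4: +16 =72
r16=10000 pc1: +2 =74
r17=10001 pc2: +4 =78
r18=10010 pc2: +4 =82
r19=10011 pc3: +8 =90
r20=10100 pc2: +4 =94
r21=10101 pc3: +8 =102
r22=10110 pc3: +8 =110
r23=10111 pc4: +16 =126
r24=11000 pc2: +4 =130
r25=11001 pc3: +8 =138
r26=11010 pc3: +8 =146
r27=11011 pc4: +16 =162
r28=11100 pc3: +8 =170
r29=11101 pc4: +16 =186
r30=11110 pc4: +16 =202
r31=11111 pc5: +32 =234
r32=100000 pc1: +2 =236
r33=100001 pc2: +4 =240
r34=100010 pc2: +4 =244
r35=100011 pc3: +8 =252
r36=100100 pc2: +4 =256
r37=100101 pc3: +8 =264
r38=100110 pc3: +8 =272
r39=100111 pc4: +16 =288
r40=101000 pc2: +4 =292
r41=101001 pc3: +8 =300
r42=101010 pc3: +8 =308
r43=101011 pc4: +16 =324
r44=101100 pc3: +8 =332
r45=101101 pc4: +16 =348
r46=101110 pc4: +16 =364
r47=101111 pc5: +32 =396
r48=110000 pc2: +4 =400
r49=110001 pc3: +8 =408
r50=110010 pc3: +8 =416
r51=110011 pc4: +16 =432
r52=110100 pc3: +8 =440
r53=110101 pc4: +16 =456
r54=110110 pc4: +16 =472
r55=110111 pc5: +32 =504
r56=111000 pc3: +8 =512
r57=111001 pc4: +16 =528
r58=111010 pc4: +16 =544
r59=111011 pc5: +32 =576
r60=111100 pc4: +16 =592
r61=111101 pc5: +32 =624
r62=111110 pc5: +32 =656
r63=111111 pc6: +64 =720
r64=1000000 pc1: +2 =722
r65=1000001 pc2: +4 =726
r66=1000010 pc2: +4 =730
r67=1000011 pc3: +8 =738
r68=1000100 pc2: +4 =742
r69=1000101 pc3: +8 =750
r70=1000110 pc3: +8 =758
r71=1000111 pc4: +16 =774
r72=1001000 pc2: +4 =778
r73=1001001 pc3: +8 =786
r74=1001010 pc3: +8 =794
r75=1001011 pc4: +16 =810
r76=1001100 pc3: +8 =818
r77=1001101 pc4: +16 =834
r78=1001110 pc4: +16 =850
r79=1001111 pc5: +32 =882
r80=1010000 pc2: +4 =886
r81=1010001 pc3: +8 =894
r82=1010010 pc3: +8 =902
r83=1010011 pc4: +16 =918
r84=1010100 pc3: +8 =926
r85=1010101 pc4: +16 =942
r86=1010110 pc4: +16 =958
r87=1010111 pc5: +32 =990
r88=1011000 pc3: +8 =998
r89=1011001 pc4: +16 =1014
r90=1011010 pc4: +16 =1030
r91=1011011 pc5: +32 =1062
r92=1011100 pc4: +16 =1078
r93=1011101 pc5: +32 =1110
r94=1011110 pc5: +32 =1142
r95=1011111 pc6: +64 =1206
r96=1100000 pc2: +4 =1210
r97=1100001 pc3: +8 =1218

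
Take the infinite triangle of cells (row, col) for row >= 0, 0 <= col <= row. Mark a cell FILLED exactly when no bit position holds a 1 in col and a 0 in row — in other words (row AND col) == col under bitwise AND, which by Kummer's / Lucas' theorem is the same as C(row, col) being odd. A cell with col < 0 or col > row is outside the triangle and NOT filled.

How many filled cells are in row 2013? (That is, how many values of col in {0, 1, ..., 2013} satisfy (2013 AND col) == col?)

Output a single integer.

Answer: 512

Derivation:
2013 in binary = 11111011101
popcount(2013) = number of 1-bits in 11111011101 = 9
A col c satisfies (2013 AND c) == c iff every set bit of c is also set in 2013; each of the 9 set bits of 2013 can independently be on or off in c.
count = 2^9 = 512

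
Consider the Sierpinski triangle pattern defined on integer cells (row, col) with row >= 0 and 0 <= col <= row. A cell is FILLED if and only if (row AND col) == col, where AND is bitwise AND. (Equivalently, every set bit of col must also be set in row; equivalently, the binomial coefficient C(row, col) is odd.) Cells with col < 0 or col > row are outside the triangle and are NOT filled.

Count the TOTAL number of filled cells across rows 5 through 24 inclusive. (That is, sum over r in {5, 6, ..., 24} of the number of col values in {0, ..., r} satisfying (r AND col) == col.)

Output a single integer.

Answer: 128

Derivation:
r5=101 pc2: +4 =4
r6=110 pc2: +4 =8
r7=111 pc3: +8 =16
r8=1000 pc1: +2 =18
r9=1001 pc2: +4 =22
r10=1010 pc2: +4 =26
r11=1011 pc3: +8 =34
r12=1100 pc2: +4 =38
r13=1101 pc3: +8 =46
r14=1110 pc3: +8 =54
r15=1111 pc4: +16 =70
r16=10000 pc1: +2 =72
r17=10001 pc2: +4 =76
r18=10010 pc2: +4 =80
r19=10011 pc3: +8 =88
r20=10100 pc2: +4 =92
r21=10101 pc3: +8 =100
r22=10110 pc3: +8 =108
r23=10111 pc4: +16 =124
r24=11000 pc2: +4 =128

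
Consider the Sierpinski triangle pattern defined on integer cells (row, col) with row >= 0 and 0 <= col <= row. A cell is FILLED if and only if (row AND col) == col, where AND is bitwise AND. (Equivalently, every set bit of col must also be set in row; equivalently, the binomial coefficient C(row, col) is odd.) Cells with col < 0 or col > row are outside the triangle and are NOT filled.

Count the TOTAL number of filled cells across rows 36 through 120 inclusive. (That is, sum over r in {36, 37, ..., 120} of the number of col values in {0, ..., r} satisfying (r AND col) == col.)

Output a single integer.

Answer: 1510

Derivation:
r36=100100 pc2: +4 =4
r37=100101 pc3: +8 =12
r38=100110 pc3: +8 =20
r39=100111 pc4: +16 =36
r40=101000 pc2: +4 =40
r41=101001 pc3: +8 =48
r42=101010 pc3: +8 =56
r43=101011 pc4: +16 =72
r44=101100 pc3: +8 =80
r45=101101 pc4: +16 =96
r46=101110 pc4: +16 =112
r47=101111 pc5: +32 =144
r48=110000 pc2: +4 =148
r49=110001 pc3: +8 =156
r50=110010 pc3: +8 =164
r51=110011 pc4: +16 =180
r52=110100 pc3: +8 =188
r53=110101 pc4: +16 =204
r54=110110 pc4: +16 =220
r55=110111 pc5: +32 =252
r56=111000 pc3: +8 =260
r57=111001 pc4: +16 =276
r58=111010 pc4: +16 =292
r59=111011 pc5: +32 =324
r60=111100 pc4: +16 =340
r61=111101 pc5: +32 =372
r62=111110 pc5: +32 =404
r63=111111 pc6: +64 =468
r64=1000000 pc1: +2 =470
r65=1000001 pc2: +4 =474
r66=1000010 pc2: +4 =478
r67=1000011 pc3: +8 =486
r68=1000100 pc2: +4 =490
r69=1000101 pc3: +8 =498
r70=1000110 pc3: +8 =506
r71=1000111 pc4: +16 =522
r72=1001000 pc2: +4 =526
r73=1001001 pc3: +8 =534
r74=1001010 pc3: +8 =542
r75=1001011 pc4: +16 =558
r76=1001100 pc3: +8 =566
r77=1001101 pc4: +16 =582
r78=1001110 pc4: +16 =598
r79=1001111 pc5: +32 =630
r80=1010000 pc2: +4 =634
r81=1010001 pc3: +8 =642
r82=1010010 pc3: +8 =650
r83=1010011 pc4: +16 =666
r84=1010100 pc3: +8 =674
r85=1010101 pc4: +16 =690
r86=1010110 pc4: +16 =706
r87=1010111 pc5: +32 =738
r88=1011000 pc3: +8 =746
r89=1011001 pc4: +16 =762
r90=1011010 pc4: +16 =778
r91=1011011 pc5: +32 =810
r92=1011100 pc4: +16 =826
r93=1011101 pc5: +32 =858
r94=1011110 pc5: +32 =890
r95=1011111 pc6: +64 =954
r96=1100000 pc2: +4 =958
r97=1100001 pc3: +8 =966
r98=1100010 pc3: +8 =974
r99=1100011 pc4: +16 =990
r100=1100100 pc3: +8 =998
r101=1100101 pc4: +16 =1014
r102=1100110 pc4: +16 =1030
r103=1100111 pc5: +32 =1062
r104=1101000 pc3: +8 =1070
r105=1101001 pc4: +16 =1086
r106=1101010 pc4: +16 =1102
r107=1101011 pc5: +32 =1134
r108=1101100 pc4: +16 =1150
r109=1101101 pc5: +32 =1182
r110=1101110 pc5: +32 =1214
r111=1101111 pc6: +64 =1278
r112=1110000 pc3: +8 =1286
r113=1110001 pc4: +16 =1302
r114=1110010 pc4: +16 =1318
r115=1110011 pc5: +32 =1350
r116=1110100 pc4: +16 =1366
r117=1110101 pc5: +32 =1398
r118=1110110 pc5: +32 =1430
r119=1110111 pc6: +64 =1494
r120=1111000 pc4: +16 =1510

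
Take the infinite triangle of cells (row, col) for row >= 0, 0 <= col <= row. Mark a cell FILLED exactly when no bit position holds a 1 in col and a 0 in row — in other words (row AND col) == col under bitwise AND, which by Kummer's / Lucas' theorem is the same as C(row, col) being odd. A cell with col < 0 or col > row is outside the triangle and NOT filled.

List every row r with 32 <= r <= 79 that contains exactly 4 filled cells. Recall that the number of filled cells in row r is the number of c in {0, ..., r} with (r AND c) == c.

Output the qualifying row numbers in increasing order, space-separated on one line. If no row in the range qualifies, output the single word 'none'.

Answer: 33 34 36 40 48 65 66 68 72

Derivation:
Row r has 2^popcount(r) filled cells, so we need popcount(r) = log2(4) = 2.
Scan r = 32..79 and keep those with exactly 2 one-bits:
r=32=100000 popcount=1 -> skip
r=33=100001 popcount=2 -> KEEP
r=34=100010 popcount=2 -> KEEP
r=35=100011 popcount=3 -> skip
r=36=100100 popcount=2 -> KEEP
r=37=100101 popcount=3 -> skip
r=38=100110 popcount=3 -> skip
r=39=100111 popcount=4 -> skip
r=40=101000 popcount=2 -> KEEP
r=41=101001 popcount=3 -> skip
r=42=101010 popcount=3 -> skip
r=43=101011 popcount=4 -> skip
r=44=101100 popcount=3 -> skip
r=45=101101 popcount=4 -> skip
r=46=101110 popcount=4 -> skip
r=47=101111 popcount=5 -> skip
r=48=110000 popcount=2 -> KEEP
r=49=110001 popcount=3 -> skip
r=50=110010 popcount=3 -> skip
r=51=110011 popcount=4 -> skip
r=52=110100 popcount=3 -> skip
r=53=110101 popcount=4 -> skip
r=54=110110 popcount=4 -> skip
r=55=110111 popcount=5 -> skip
r=56=111000 popcount=3 -> skip
r=57=111001 popcount=4 -> skip
r=58=111010 popcount=4 -> skip
r=59=111011 popcount=5 -> skip
r=60=111100 popcount=4 -> skip
r=61=111101 popcount=5 -> skip
r=62=111110 popcount=5 -> skip
r=63=111111 popcount=6 -> skip
r=64=1000000 popcount=1 -> skip
r=65=1000001 popcount=2 -> KEEP
r=66=1000010 popcount=2 -> KEEP
r=67=1000011 popcount=3 -> skip
r=68=1000100 popcount=2 -> KEEP
r=69=1000101 popcount=3 -> skip
r=70=1000110 popcount=3 -> skip
r=71=1000111 popcount=4 -> skip
r=72=1001000 popcount=2 -> KEEP
r=73=1001001 popcount=3 -> skip
r=74=1001010 popcount=3 -> skip
r=75=1001011 popcount=4 -> skip
r=76=1001100 popcount=3 -> skip
r=77=1001101 popcount=4 -> skip
r=78=1001110 popcount=4 -> skip
r=79=1001111 popcount=5 -> skip
Kept rows: 33 34 36 40 48 65 66 68 72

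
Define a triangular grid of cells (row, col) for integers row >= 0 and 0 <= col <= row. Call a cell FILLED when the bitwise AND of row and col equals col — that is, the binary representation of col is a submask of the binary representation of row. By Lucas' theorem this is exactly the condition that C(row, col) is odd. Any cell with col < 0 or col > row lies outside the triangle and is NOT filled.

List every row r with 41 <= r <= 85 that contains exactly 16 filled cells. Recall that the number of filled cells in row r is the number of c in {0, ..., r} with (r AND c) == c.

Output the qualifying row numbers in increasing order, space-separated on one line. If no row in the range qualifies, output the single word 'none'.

Answer: 43 45 46 51 53 54 57 58 60 71 75 77 78 83 85

Derivation:
Row r has 2^popcount(r) filled cells, so we need popcount(r) = log2(16) = 4.
Scan r = 41..85 and keep those with exactly 4 one-bits:
r=41=101001 popcount=3 -> skip
r=42=101010 popcount=3 -> skip
r=43=101011 popcount=4 -> KEEP
r=44=101100 popcount=3 -> skip
r=45=101101 popcount=4 -> KEEP
r=46=101110 popcount=4 -> KEEP
r=47=101111 popcount=5 -> skip
r=48=110000 popcount=2 -> skip
r=49=110001 popcount=3 -> skip
r=50=110010 popcount=3 -> skip
r=51=110011 popcount=4 -> KEEP
r=52=110100 popcount=3 -> skip
r=53=110101 popcount=4 -> KEEP
r=54=110110 popcount=4 -> KEEP
r=55=110111 popcount=5 -> skip
r=56=111000 popcount=3 -> skip
r=57=111001 popcount=4 -> KEEP
r=58=111010 popcount=4 -> KEEP
r=59=111011 popcount=5 -> skip
r=60=111100 popcount=4 -> KEEP
r=61=111101 popcount=5 -> skip
r=62=111110 popcount=5 -> skip
r=63=111111 popcount=6 -> skip
r=64=1000000 popcount=1 -> skip
r=65=1000001 popcount=2 -> skip
r=66=1000010 popcount=2 -> skip
r=67=1000011 popcount=3 -> skip
r=68=1000100 popcount=2 -> skip
r=69=1000101 popcount=3 -> skip
r=70=1000110 popcount=3 -> skip
r=71=1000111 popcount=4 -> KEEP
r=72=1001000 popcount=2 -> skip
r=73=1001001 popcount=3 -> skip
r=74=1001010 popcount=3 -> skip
r=75=1001011 popcount=4 -> KEEP
r=76=1001100 popcount=3 -> skip
r=77=1001101 popcount=4 -> KEEP
r=78=1001110 popcount=4 -> KEEP
r=79=1001111 popcount=5 -> skip
r=80=1010000 popcount=2 -> skip
r=81=1010001 popcount=3 -> skip
r=82=1010010 popcount=3 -> skip
r=83=1010011 popcount=4 -> KEEP
r=84=1010100 popcount=3 -> skip
r=85=1010101 popcount=4 -> KEEP
Kept rows: 43 45 46 51 53 54 57 58 60 71 75 77 78 83 85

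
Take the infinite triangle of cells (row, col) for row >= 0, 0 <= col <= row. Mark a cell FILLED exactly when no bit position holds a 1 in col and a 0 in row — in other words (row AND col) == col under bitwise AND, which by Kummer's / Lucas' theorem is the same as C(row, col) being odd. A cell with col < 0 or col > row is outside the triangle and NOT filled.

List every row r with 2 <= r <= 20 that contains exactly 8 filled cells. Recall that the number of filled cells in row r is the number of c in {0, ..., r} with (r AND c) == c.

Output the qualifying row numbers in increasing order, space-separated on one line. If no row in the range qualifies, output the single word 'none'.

Row r has 2^popcount(r) filled cells, so we need popcount(r) = log2(8) = 3.
Scan r = 2..20 and keep those with exactly 3 one-bits:
r=2=10 popcount=1 -> skip
r=3=11 popcount=2 -> skip
r=4=100 popcount=1 -> skip
r=5=101 popcount=2 -> skip
r=6=110 popcount=2 -> skip
r=7=111 popcount=3 -> KEEP
r=8=1000 popcount=1 -> skip
r=9=1001 popcount=2 -> skip
r=10=1010 popcount=2 -> skip
r=11=1011 popcount=3 -> KEEP
r=12=1100 popcount=2 -> skip
r=13=1101 popcount=3 -> KEEP
r=14=1110 popcount=3 -> KEEP
r=15=1111 popcount=4 -> skip
r=16=10000 popcount=1 -> skip
r=17=10001 popcount=2 -> skip
r=18=10010 popcount=2 -> skip
r=19=10011 popcount=3 -> KEEP
r=20=10100 popcount=2 -> skip
Kept rows: 7 11 13 14 19

Answer: 7 11 13 14 19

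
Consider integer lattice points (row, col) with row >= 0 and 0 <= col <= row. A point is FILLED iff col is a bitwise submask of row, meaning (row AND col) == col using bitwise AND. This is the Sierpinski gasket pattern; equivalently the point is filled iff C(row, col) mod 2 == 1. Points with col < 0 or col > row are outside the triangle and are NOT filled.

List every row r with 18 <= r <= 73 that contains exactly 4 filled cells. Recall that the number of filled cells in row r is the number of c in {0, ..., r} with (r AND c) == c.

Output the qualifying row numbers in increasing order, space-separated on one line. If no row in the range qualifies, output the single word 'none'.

Row r has 2^popcount(r) filled cells, so we need popcount(r) = log2(4) = 2.
Scan r = 18..73 and keep those with exactly 2 one-bits:
r=18=10010 popcount=2 -> KEEP
r=19=10011 popcount=3 -> skip
r=20=10100 popcount=2 -> KEEP
r=21=10101 popcount=3 -> skip
r=22=10110 popcount=3 -> skip
r=23=10111 popcount=4 -> skip
r=24=11000 popcount=2 -> KEEP
r=25=11001 popcount=3 -> skip
r=26=11010 popcount=3 -> skip
r=27=11011 popcount=4 -> skip
r=28=11100 popcount=3 -> skip
r=29=11101 popcount=4 -> skip
r=30=11110 popcount=4 -> skip
r=31=11111 popcount=5 -> skip
r=32=100000 popcount=1 -> skip
r=33=100001 popcount=2 -> KEEP
r=34=100010 popcount=2 -> KEEP
r=35=100011 popcount=3 -> skip
r=36=100100 popcount=2 -> KEEP
r=37=100101 popcount=3 -> skip
r=38=100110 popcount=3 -> skip
r=39=100111 popcount=4 -> skip
r=40=101000 popcount=2 -> KEEP
r=41=101001 popcount=3 -> skip
r=42=101010 popcount=3 -> skip
r=43=101011 popcount=4 -> skip
r=44=101100 popcount=3 -> skip
r=45=101101 popcount=4 -> skip
r=46=101110 popcount=4 -> skip
r=47=101111 popcount=5 -> skip
r=48=110000 popcount=2 -> KEEP
r=49=110001 popcount=3 -> skip
r=50=110010 popcount=3 -> skip
r=51=110011 popcount=4 -> skip
r=52=110100 popcount=3 -> skip
r=53=110101 popcount=4 -> skip
r=54=110110 popcount=4 -> skip
r=55=110111 popcount=5 -> skip
r=56=111000 popcount=3 -> skip
r=57=111001 popcount=4 -> skip
r=58=111010 popcount=4 -> skip
r=59=111011 popcount=5 -> skip
r=60=111100 popcount=4 -> skip
r=61=111101 popcount=5 -> skip
r=62=111110 popcount=5 -> skip
r=63=111111 popcount=6 -> skip
r=64=1000000 popcount=1 -> skip
r=65=1000001 popcount=2 -> KEEP
r=66=1000010 popcount=2 -> KEEP
r=67=1000011 popcount=3 -> skip
r=68=1000100 popcount=2 -> KEEP
r=69=1000101 popcount=3 -> skip
r=70=1000110 popcount=3 -> skip
r=71=1000111 popcount=4 -> skip
r=72=1001000 popcount=2 -> KEEP
r=73=1001001 popcount=3 -> skip
Kept rows: 18 20 24 33 34 36 40 48 65 66 68 72

Answer: 18 20 24 33 34 36 40 48 65 66 68 72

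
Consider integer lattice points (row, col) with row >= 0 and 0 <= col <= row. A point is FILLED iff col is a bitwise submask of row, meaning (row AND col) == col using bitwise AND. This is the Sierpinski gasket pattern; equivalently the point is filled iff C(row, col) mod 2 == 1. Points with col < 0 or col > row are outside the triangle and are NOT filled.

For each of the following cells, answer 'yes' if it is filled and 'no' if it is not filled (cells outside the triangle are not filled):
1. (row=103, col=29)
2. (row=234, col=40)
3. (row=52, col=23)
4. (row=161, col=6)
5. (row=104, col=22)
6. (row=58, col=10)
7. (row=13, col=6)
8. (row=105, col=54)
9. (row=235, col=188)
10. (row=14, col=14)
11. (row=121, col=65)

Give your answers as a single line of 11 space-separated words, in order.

Answer: no yes no no no yes no no no yes yes

Derivation:
(103,29): row=0b1100111, col=0b11101, row AND col = 0b101 = 5; 5 != 29 -> empty
(234,40): row=0b11101010, col=0b101000, row AND col = 0b101000 = 40; 40 == 40 -> filled
(52,23): row=0b110100, col=0b10111, row AND col = 0b10100 = 20; 20 != 23 -> empty
(161,6): row=0b10100001, col=0b110, row AND col = 0b0 = 0; 0 != 6 -> empty
(104,22): row=0b1101000, col=0b10110, row AND col = 0b0 = 0; 0 != 22 -> empty
(58,10): row=0b111010, col=0b1010, row AND col = 0b1010 = 10; 10 == 10 -> filled
(13,6): row=0b1101, col=0b110, row AND col = 0b100 = 4; 4 != 6 -> empty
(105,54): row=0b1101001, col=0b110110, row AND col = 0b100000 = 32; 32 != 54 -> empty
(235,188): row=0b11101011, col=0b10111100, row AND col = 0b10101000 = 168; 168 != 188 -> empty
(14,14): row=0b1110, col=0b1110, row AND col = 0b1110 = 14; 14 == 14 -> filled
(121,65): row=0b1111001, col=0b1000001, row AND col = 0b1000001 = 65; 65 == 65 -> filled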